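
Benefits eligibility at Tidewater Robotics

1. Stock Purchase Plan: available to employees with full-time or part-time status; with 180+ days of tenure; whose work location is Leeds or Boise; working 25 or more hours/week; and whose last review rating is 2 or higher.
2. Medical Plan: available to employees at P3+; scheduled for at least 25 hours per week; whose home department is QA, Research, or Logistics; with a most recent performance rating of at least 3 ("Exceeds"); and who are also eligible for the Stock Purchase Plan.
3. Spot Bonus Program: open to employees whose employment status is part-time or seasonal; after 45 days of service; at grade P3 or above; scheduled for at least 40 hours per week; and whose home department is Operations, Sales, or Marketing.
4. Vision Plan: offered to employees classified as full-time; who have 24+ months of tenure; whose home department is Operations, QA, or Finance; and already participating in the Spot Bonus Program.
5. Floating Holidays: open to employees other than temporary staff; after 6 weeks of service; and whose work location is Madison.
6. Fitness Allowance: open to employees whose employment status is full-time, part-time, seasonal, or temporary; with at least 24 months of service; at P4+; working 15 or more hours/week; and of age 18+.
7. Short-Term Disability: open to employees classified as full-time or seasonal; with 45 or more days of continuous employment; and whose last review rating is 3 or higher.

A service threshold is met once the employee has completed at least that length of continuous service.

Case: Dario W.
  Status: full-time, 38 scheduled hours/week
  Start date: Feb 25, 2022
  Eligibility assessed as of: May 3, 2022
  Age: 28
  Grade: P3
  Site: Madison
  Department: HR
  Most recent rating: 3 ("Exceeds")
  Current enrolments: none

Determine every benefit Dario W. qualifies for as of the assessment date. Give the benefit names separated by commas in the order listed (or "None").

Service from Feb 25, 2022 to May 3, 2022: 67 days.
Stock Purchase Plan — status full-time ✓; service 67 days < 180 days ✗ → not eligible.
Medical Plan — grade P3 ≥ P3 ✓; 38 hrs/wk ≥ 25 ✓; dept HR ✗ → not eligible.
Spot Bonus Program — status full-time ✗ (requires part-time or seasonal) → not eligible.
Vision Plan — status full-time ✓; service 67 days < 24 months (≈720 days) ✗ → not eligible.
Floating Holidays — status full-time ✓ (not excluded); service 67 days ≥ 6 weeks (≈42 days) ✓; site Madison ✓ → eligible.
Fitness Allowance — status full-time ✓; service 67 days < 24 months (≈720 days) ✗ → not eligible.
Short-Term Disability — status full-time ✓; service 67 days ≥ 45 days ✓; rating 3 ≥ 3 ✓ → eligible.

Floating Holidays, Short-Term Disability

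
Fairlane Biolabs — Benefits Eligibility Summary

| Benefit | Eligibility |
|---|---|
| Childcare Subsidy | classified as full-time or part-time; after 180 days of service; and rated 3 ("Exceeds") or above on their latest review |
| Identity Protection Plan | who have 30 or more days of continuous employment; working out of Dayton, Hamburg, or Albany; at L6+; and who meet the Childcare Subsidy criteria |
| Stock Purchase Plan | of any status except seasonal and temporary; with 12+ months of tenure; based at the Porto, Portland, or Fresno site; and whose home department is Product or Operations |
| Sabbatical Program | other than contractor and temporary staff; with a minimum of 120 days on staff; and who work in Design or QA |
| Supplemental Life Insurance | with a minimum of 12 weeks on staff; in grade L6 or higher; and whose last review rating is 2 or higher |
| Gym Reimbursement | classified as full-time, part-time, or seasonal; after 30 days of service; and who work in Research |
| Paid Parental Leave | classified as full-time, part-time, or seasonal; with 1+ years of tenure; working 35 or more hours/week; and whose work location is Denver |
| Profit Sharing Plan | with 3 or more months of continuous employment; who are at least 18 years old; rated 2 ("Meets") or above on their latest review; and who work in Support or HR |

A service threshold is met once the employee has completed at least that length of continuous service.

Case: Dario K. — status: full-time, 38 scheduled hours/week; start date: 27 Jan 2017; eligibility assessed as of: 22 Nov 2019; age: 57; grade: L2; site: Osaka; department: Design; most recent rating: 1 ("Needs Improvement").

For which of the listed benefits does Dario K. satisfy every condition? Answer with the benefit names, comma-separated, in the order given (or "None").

Service from 27 Jan 2017 to 22 Nov 2019: 1029 days.
Childcare Subsidy — status full-time ✓; service 1029 days ≥ 180 days ✓; rating 1 < 3 ✗ → not eligible.
Identity Protection Plan — service 1029 days ≥ 30 days ✓; site Osaka ✗ (not Dayton, Hamburg, or Albany) → not eligible.
Stock Purchase Plan — status full-time ✓ (not excluded); service 1029 days ≥ 12 months (≈360 days) ✓; site Osaka ✗ (not Porto, Portland, or Fresno) → not eligible.
Sabbatical Program — status full-time ✓ (not excluded); service 1029 days ≥ 120 days ✓; dept Design ✓ → eligible.
Supplemental Life Insurance — service 1029 days ≥ 12 weeks (≈84 days) ✓; grade L2 < L6 ✗ → not eligible.
Gym Reimbursement — status full-time ✓; service 1029 days ≥ 30 days ✓; dept Design ✗ → not eligible.
Paid Parental Leave — status full-time ✓; service 1029 days ≥ 1 year (≈365 days) ✓; 38 hrs/wk ≥ 35 ✓; site Osaka ✗ (not Denver) → not eligible.
Profit Sharing Plan — service 1029 days ≥ 3 months (≈90 days) ✓; age 57 ≥ 18 ✓; rating 1 < 2 ✗ → not eligible.

Sabbatical Program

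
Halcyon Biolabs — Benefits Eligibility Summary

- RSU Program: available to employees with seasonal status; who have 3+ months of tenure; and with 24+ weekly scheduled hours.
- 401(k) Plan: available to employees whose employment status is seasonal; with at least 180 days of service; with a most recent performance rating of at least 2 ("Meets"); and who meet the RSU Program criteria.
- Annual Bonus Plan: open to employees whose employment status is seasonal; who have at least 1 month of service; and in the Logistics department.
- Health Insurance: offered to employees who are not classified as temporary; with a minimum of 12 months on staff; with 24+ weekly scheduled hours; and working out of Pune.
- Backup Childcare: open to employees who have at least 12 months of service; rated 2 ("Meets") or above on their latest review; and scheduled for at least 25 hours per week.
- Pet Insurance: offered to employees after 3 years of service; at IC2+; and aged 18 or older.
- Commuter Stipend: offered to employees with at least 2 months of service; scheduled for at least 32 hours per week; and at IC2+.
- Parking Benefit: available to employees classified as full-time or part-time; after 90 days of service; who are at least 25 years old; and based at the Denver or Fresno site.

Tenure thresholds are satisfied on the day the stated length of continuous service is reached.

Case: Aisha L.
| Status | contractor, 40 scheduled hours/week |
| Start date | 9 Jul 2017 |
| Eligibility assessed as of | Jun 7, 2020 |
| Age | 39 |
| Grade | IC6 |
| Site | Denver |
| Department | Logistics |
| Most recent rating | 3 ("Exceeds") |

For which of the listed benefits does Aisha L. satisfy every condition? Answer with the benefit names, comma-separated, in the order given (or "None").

Service from 9 Jul 2017 to Jun 7, 2020: 1064 days.
RSU Program — status contractor ✗ (requires seasonal) → not eligible.
401(k) Plan — status contractor ✗ (requires seasonal) → not eligible.
Annual Bonus Plan — status contractor ✗ (requires seasonal) → not eligible.
Health Insurance — status contractor ✓ (not excluded); service 1064 days ≥ 12 months (≈360 days) ✓; 40 hrs/wk ≥ 24 ✓; site Denver ✗ (not Pune) → not eligible.
Backup Childcare — service 1064 days ≥ 12 months (≈360 days) ✓; rating 3 ≥ 2 ✓; 40 hrs/wk ≥ 25 ✓ → eligible.
Pet Insurance — service 1064 days < 3 years (≈1095 days) ✗ → not eligible.
Commuter Stipend — service 1064 days ≥ 2 months (≈60 days) ✓; 40 hrs/wk ≥ 32 ✓; grade IC6 ≥ IC2 ✓ → eligible.
Parking Benefit — status contractor ✗ (requires full-time or part-time) → not eligible.

Backup Childcare, Commuter Stipend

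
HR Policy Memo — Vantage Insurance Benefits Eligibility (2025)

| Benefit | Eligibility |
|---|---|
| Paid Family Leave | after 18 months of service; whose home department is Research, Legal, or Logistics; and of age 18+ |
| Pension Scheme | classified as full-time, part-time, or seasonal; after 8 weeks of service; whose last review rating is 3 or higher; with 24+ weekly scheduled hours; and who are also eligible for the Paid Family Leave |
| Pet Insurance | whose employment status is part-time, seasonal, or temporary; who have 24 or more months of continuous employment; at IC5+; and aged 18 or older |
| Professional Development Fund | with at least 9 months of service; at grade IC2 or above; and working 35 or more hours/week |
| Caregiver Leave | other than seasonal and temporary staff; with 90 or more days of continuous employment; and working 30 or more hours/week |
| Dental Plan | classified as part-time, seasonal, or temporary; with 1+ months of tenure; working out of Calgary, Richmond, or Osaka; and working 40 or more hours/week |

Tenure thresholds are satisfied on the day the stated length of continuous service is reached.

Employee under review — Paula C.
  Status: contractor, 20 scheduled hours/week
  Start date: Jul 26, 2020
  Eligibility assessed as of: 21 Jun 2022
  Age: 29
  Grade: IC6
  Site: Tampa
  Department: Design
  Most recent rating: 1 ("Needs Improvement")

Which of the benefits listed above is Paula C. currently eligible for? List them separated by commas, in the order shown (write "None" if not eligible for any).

None

Service from Jul 26, 2020 to 21 Jun 2022: 695 days.
Paid Family Leave — service 695 days ≥ 18 months (≈540 days) ✓; dept Design ✗ → not eligible.
Pension Scheme — status contractor ✗ (requires full-time, part-time, or seasonal) → not eligible.
Pet Insurance — status contractor ✗ (requires part-time, seasonal, or temporary) → not eligible.
Professional Development Fund — service 695 days ≥ 9 months (≈270 days) ✓; grade IC6 ≥ IC2 ✓; 20 hrs/wk < 35 ✗ → not eligible.
Caregiver Leave — status contractor ✓ (not excluded); service 695 days ≥ 90 days ✓; 20 hrs/wk < 30 ✗ → not eligible.
Dental Plan — status contractor ✗ (requires part-time, seasonal, or temporary) → not eligible.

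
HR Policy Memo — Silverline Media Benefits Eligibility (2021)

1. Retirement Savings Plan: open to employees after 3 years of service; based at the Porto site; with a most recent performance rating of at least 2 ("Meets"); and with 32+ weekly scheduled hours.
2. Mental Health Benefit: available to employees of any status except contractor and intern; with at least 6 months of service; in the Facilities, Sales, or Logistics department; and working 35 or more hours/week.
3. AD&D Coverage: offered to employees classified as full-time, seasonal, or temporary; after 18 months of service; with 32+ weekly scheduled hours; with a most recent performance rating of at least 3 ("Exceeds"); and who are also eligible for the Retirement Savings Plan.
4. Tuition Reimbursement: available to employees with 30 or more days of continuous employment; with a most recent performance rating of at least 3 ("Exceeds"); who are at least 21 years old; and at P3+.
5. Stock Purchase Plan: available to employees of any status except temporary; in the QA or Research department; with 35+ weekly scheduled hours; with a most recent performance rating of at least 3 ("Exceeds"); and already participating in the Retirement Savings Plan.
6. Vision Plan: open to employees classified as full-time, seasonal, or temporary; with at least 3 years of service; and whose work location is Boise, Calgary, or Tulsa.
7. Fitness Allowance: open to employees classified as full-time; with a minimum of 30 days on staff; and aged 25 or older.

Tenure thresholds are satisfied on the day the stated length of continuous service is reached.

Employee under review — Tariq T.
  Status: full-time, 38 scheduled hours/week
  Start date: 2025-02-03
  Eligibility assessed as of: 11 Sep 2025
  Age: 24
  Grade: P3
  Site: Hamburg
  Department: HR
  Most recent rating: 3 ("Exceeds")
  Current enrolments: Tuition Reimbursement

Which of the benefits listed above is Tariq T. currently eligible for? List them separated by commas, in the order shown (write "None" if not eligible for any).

Tuition Reimbursement

Service from 2025-02-03 to 11 Sep 2025: 220 days.
Retirement Savings Plan — service 220 days < 3 years (≈1095 days) ✗ → not eligible.
Mental Health Benefit — status full-time ✓ (not excluded); service 220 days ≥ 6 months (≈180 days) ✓; dept HR ✗ → not eligible.
AD&D Coverage — status full-time ✓; service 220 days < 18 months (≈540 days) ✗ → not eligible.
Tuition Reimbursement — service 220 days ≥ 30 days ✓; rating 3 ≥ 3 ✓; age 24 ≥ 21 ✓; grade P3 ≥ P3 ✓ → eligible.
Stock Purchase Plan — status full-time ✓ (not excluded); dept HR ✗ → not eligible.
Vision Plan — status full-time ✓; service 220 days < 3 years (≈1095 days) ✗ → not eligible.
Fitness Allowance — status full-time ✓; service 220 days ≥ 30 days ✓; age 24 < 25 ✗ → not eligible.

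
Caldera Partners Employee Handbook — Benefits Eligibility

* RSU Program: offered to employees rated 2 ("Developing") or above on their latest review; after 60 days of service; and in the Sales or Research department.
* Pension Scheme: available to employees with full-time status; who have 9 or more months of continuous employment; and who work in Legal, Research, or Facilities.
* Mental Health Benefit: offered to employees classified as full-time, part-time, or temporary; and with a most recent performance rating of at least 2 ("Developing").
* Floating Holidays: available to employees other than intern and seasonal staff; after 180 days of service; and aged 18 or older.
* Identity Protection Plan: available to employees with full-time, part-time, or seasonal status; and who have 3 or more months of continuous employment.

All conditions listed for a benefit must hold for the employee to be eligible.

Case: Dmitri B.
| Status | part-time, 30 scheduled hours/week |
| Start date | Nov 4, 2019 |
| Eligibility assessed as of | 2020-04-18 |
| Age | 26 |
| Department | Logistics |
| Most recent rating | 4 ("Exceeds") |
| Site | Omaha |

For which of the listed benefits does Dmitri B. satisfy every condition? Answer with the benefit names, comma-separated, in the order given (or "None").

Service from Nov 4, 2019 to 2020-04-18: 166 days.
RSU Program — rating 4 ≥ 2 ✓; service 166 days ≥ 60 days ✓; dept Logistics ✗ → not eligible.
Pension Scheme — status part-time ✗ (requires full-time) → not eligible.
Mental Health Benefit — status part-time ✓; rating 4 ≥ 2 ✓ → eligible.
Floating Holidays — status part-time ✓ (not excluded); service 166 days < 180 days ✗ → not eligible.
Identity Protection Plan — status part-time ✓; service 166 days ≥ 3 months (≈90 days) ✓ → eligible.

Mental Health Benefit, Identity Protection Plan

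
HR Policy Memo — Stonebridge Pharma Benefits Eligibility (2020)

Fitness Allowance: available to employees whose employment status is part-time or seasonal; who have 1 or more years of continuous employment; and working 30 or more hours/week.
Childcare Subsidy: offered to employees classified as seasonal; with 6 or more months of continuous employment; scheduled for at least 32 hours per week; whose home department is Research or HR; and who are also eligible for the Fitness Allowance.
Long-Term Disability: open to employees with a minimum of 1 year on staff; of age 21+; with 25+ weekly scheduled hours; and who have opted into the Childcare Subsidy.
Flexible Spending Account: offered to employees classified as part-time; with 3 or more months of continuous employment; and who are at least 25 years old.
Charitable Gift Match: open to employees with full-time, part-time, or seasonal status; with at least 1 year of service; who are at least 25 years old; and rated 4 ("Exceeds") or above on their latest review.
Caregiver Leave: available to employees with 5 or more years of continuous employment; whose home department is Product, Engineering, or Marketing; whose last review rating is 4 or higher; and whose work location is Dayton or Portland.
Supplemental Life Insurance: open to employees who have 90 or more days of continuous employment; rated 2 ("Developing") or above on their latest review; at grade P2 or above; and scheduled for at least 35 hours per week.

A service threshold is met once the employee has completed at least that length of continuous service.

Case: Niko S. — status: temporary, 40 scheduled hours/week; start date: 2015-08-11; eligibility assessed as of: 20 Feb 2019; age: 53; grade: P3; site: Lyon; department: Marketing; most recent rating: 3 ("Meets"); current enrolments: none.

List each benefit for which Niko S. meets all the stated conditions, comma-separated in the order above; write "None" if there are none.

Supplemental Life Insurance

Service from 2015-08-11 to 20 Feb 2019: 1289 days.
Fitness Allowance — status temporary ✗ (requires part-time or seasonal) → not eligible.
Childcare Subsidy — status temporary ✗ (requires seasonal) → not eligible.
Long-Term Disability — service 1289 days ≥ 1 year (≈365 days) ✓; age 53 ≥ 21 ✓; 40 hrs/wk ≥ 25 ✓; not enrolled in Childcare Subsidy ✗ → not eligible.
Flexible Spending Account — status temporary ✗ (requires part-time) → not eligible.
Charitable Gift Match — status temporary ✗ (requires full-time, part-time, or seasonal) → not eligible.
Caregiver Leave — service 1289 days < 5 years (≈1825 days) ✗ → not eligible.
Supplemental Life Insurance — service 1289 days ≥ 90 days ✓; rating 3 ≥ 2 ✓; grade P3 ≥ P2 ✓; 40 hrs/wk ≥ 35 ✓ → eligible.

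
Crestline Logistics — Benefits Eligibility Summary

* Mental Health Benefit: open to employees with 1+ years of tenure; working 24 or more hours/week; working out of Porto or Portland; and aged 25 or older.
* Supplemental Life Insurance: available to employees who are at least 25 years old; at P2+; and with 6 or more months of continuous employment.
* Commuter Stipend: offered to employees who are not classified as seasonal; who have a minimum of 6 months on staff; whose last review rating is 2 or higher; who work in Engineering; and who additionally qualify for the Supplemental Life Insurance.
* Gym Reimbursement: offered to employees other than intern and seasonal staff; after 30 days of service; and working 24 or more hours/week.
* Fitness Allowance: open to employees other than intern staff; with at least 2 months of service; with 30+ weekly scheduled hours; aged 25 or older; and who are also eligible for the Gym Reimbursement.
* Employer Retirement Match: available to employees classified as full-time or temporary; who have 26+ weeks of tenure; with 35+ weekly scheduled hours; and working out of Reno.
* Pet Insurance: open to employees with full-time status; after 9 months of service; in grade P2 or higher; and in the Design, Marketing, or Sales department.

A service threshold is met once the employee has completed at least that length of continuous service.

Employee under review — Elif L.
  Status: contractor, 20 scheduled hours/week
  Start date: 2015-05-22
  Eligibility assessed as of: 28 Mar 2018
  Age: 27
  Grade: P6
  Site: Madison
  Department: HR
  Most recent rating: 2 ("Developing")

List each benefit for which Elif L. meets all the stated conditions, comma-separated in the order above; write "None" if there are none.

Service from 2015-05-22 to 28 Mar 2018: 1041 days.
Mental Health Benefit — service 1041 days ≥ 1 year (≈365 days) ✓; 20 hrs/wk < 24 ✗ → not eligible.
Supplemental Life Insurance — age 27 ≥ 25 ✓; grade P6 ≥ P2 ✓; service 1041 days ≥ 6 months (≈180 days) ✓ → eligible.
Commuter Stipend — status contractor ✓ (not excluded); service 1041 days ≥ 6 months (≈180 days) ✓; rating 2 ≥ 2 ✓; dept HR ✗ → not eligible.
Gym Reimbursement — status contractor ✓ (not excluded); service 1041 days ≥ 30 days ✓; 20 hrs/wk < 24 ✗ → not eligible.
Fitness Allowance — status contractor ✓ (not excluded); service 1041 days ≥ 2 months (≈60 days) ✓; 20 hrs/wk < 30 ✗ → not eligible.
Employer Retirement Match — status contractor ✗ (requires full-time or temporary) → not eligible.
Pet Insurance — status contractor ✗ (requires full-time) → not eligible.

Supplemental Life Insurance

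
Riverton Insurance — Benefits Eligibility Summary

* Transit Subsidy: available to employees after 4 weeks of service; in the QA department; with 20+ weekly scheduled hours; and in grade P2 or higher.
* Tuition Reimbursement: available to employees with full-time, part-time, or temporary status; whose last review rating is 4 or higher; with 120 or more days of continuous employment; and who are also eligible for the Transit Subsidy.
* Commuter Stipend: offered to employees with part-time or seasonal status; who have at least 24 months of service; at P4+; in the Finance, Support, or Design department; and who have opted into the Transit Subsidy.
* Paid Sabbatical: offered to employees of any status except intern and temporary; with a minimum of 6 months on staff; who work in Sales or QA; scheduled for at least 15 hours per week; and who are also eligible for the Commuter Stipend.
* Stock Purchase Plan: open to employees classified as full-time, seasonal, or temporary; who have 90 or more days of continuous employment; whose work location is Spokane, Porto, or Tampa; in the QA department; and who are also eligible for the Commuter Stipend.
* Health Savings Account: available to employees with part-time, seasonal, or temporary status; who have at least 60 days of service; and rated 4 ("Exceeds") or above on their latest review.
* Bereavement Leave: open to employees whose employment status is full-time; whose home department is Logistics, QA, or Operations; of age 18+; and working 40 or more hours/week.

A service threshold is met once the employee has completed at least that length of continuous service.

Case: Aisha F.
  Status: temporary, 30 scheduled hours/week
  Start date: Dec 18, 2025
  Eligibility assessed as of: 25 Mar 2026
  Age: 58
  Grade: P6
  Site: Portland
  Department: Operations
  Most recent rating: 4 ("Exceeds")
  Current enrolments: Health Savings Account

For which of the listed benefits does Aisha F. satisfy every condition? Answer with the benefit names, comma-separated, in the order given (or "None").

Service from Dec 18, 2025 to 25 Mar 2026: 97 days.
Transit Subsidy — service 97 days ≥ 4 weeks (≈28 days) ✓; dept Operations ✗ → not eligible.
Tuition Reimbursement — status temporary ✓; rating 4 ≥ 4 ✓; service 97 days < 120 days ✗ → not eligible.
Commuter Stipend — status temporary ✗ (requires part-time or seasonal) → not eligible.
Paid Sabbatical — status temporary ✗ (excluded) → not eligible.
Stock Purchase Plan — status temporary ✓; service 97 days ≥ 90 days ✓; site Portland ✗ (not Spokane, Porto, or Tampa) → not eligible.
Health Savings Account — status temporary ✓; service 97 days ≥ 60 days ✓; rating 4 ≥ 4 ✓ → eligible.
Bereavement Leave — status temporary ✗ (requires full-time) → not eligible.

Health Savings Account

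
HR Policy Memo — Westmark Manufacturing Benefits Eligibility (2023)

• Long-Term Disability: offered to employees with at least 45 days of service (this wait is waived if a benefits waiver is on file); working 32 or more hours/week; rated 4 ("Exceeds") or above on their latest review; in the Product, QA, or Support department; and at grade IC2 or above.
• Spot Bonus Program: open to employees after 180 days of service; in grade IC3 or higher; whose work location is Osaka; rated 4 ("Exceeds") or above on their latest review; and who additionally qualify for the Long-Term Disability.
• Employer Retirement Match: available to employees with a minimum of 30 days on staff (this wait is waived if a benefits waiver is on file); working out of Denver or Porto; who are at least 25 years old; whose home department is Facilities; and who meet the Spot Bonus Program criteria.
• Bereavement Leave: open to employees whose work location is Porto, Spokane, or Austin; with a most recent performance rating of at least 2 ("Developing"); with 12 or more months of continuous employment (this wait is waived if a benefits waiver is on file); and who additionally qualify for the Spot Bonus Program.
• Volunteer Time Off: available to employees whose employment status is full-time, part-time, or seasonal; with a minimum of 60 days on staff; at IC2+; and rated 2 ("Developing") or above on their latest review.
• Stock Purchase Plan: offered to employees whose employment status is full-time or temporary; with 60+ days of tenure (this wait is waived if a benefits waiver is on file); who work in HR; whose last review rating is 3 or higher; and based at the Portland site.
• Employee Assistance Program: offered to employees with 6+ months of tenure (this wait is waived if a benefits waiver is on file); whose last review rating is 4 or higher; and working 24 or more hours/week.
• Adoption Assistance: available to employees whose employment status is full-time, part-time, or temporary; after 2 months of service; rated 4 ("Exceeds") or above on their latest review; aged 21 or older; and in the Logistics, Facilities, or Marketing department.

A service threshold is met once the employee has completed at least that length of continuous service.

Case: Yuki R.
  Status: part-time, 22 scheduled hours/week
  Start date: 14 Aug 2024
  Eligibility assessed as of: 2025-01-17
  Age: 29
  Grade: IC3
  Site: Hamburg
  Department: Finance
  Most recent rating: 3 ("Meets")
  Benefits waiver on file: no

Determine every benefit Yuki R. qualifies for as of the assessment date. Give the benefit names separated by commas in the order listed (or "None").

Service from 14 Aug 2024 to 2025-01-17: 156 days.
Long-Term Disability — no waiver, service 156 days ≥ 45 days ✓; 22 hrs/wk < 32 ✗ → not eligible.
Spot Bonus Program — service 156 days < 180 days ✗ → not eligible.
Employer Retirement Match — no waiver, service 156 days ≥ 30 days ✓; site Hamburg ✗ (not Denver or Porto) → not eligible.
Bereavement Leave — site Hamburg ✗ (not Porto, Spokane, or Austin) → not eligible.
Volunteer Time Off — status part-time ✓; service 156 days ≥ 60 days ✓; grade IC3 ≥ IC2 ✓; rating 3 ≥ 2 ✓ → eligible.
Stock Purchase Plan — status part-time ✗ (requires full-time or temporary) → not eligible.
Employee Assistance Program — no waiver, service 156 days < 6 months (≈180 days) ✗ → not eligible.
Adoption Assistance — status part-time ✓; service 156 days ≥ 2 months (≈60 days) ✓; rating 3 < 4 ✗ → not eligible.

Volunteer Time Off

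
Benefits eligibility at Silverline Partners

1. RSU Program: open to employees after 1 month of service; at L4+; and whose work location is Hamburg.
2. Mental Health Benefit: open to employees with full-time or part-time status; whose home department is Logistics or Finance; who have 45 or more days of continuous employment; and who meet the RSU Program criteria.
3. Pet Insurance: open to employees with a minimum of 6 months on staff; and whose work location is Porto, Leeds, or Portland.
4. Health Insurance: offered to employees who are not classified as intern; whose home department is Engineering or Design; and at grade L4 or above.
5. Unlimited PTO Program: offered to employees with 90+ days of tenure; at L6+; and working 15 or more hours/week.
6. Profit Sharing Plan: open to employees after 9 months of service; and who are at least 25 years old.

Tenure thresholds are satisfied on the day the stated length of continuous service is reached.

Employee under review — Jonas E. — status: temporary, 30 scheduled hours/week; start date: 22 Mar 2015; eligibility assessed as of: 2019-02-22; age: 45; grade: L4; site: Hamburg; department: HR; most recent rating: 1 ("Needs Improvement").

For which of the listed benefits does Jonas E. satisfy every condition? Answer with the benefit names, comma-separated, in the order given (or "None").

Service from 22 Mar 2015 to 2019-02-22: 1433 days.
RSU Program — service 1433 days ≥ 1 month (≈30 days) ✓; grade L4 ≥ L4 ✓; site Hamburg ✓ → eligible.
Mental Health Benefit — status temporary ✗ (requires full-time or part-time) → not eligible.
Pet Insurance — service 1433 days ≥ 6 months (≈180 days) ✓; site Hamburg ✗ (not Porto, Leeds, or Portland) → not eligible.
Health Insurance — status temporary ✓ (not excluded); dept HR ✗ → not eligible.
Unlimited PTO Program — service 1433 days ≥ 90 days ✓; grade L4 < L6 ✗ → not eligible.
Profit Sharing Plan — service 1433 days ≥ 9 months (≈270 days) ✓; age 45 ≥ 25 ✓ → eligible.

RSU Program, Profit Sharing Plan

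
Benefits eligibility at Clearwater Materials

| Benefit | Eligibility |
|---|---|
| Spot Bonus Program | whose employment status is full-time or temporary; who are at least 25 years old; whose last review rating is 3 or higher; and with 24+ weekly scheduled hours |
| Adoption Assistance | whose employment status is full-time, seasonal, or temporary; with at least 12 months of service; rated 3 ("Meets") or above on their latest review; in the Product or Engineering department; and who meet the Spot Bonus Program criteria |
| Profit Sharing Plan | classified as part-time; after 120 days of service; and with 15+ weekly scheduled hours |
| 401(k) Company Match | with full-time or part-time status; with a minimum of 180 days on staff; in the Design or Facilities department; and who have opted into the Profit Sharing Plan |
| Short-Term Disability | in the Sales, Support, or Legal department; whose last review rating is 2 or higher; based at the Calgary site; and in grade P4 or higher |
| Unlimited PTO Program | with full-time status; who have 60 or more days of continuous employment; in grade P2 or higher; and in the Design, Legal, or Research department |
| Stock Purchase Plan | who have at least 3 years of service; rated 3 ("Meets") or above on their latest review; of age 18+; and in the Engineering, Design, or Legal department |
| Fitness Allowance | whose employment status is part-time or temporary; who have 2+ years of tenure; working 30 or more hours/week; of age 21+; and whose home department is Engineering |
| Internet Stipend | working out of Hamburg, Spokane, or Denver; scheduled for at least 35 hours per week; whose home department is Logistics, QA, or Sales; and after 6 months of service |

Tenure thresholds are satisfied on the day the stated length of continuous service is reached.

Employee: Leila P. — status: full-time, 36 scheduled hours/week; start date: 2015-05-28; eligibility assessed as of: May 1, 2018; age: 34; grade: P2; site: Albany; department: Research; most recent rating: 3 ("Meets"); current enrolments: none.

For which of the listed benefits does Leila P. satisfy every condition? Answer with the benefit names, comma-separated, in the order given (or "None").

Service from 2015-05-28 to May 1, 2018: 1069 days.
Spot Bonus Program — status full-time ✓; age 34 ≥ 25 ✓; rating 3 ≥ 3 ✓; 36 hrs/wk ≥ 24 ✓ → eligible.
Adoption Assistance — status full-time ✓; service 1069 days ≥ 12 months (≈360 days) ✓; rating 3 ≥ 3 ✓; dept Research ✗ → not eligible.
Profit Sharing Plan — status full-time ✗ (requires part-time) → not eligible.
401(k) Company Match — status full-time ✓; service 1069 days ≥ 180 days ✓; dept Research ✗ → not eligible.
Short-Term Disability — dept Research ✗ → not eligible.
Unlimited PTO Program — status full-time ✓; service 1069 days ≥ 60 days ✓; grade P2 ≥ P2 ✓; dept Research ✓ → eligible.
Stock Purchase Plan — service 1069 days < 3 years (≈1095 days) ✗ → not eligible.
Fitness Allowance — status full-time ✗ (requires part-time or temporary) → not eligible.
Internet Stipend — site Albany ✗ (not Hamburg, Spokane, or Denver) → not eligible.

Spot Bonus Program, Unlimited PTO Program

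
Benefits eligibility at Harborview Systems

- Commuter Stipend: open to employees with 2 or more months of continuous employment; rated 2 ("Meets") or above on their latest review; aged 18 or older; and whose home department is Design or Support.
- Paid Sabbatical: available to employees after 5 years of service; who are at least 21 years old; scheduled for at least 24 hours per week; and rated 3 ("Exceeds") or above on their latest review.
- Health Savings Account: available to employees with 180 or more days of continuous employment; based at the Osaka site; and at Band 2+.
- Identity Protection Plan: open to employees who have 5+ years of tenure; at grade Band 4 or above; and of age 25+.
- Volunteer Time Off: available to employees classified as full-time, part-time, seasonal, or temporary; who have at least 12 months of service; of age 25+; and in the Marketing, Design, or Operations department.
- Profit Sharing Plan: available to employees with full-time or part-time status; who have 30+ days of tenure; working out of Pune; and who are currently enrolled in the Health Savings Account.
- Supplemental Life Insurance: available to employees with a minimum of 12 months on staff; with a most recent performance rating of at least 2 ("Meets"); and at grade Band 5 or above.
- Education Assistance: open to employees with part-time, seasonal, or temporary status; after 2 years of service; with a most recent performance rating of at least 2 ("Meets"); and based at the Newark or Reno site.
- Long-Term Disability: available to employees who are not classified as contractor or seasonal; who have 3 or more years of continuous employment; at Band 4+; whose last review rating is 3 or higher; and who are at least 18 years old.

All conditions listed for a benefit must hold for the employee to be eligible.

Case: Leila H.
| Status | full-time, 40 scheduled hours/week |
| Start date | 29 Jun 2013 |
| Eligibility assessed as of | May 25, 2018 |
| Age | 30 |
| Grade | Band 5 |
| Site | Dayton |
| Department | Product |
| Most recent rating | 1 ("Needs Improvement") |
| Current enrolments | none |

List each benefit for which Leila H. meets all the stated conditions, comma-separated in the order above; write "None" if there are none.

Service from 29 Jun 2013 to May 25, 2018: 1791 days.
Commuter Stipend — service 1791 days ≥ 2 months (≈60 days) ✓; rating 1 < 2 ✗ → not eligible.
Paid Sabbatical — service 1791 days < 5 years (≈1825 days) ✗ → not eligible.
Health Savings Account — service 1791 days ≥ 180 days ✓; site Dayton ✗ (not Osaka) → not eligible.
Identity Protection Plan — service 1791 days < 5 years (≈1825 days) ✗ → not eligible.
Volunteer Time Off — status full-time ✓; service 1791 days ≥ 12 months (≈360 days) ✓; age 30 ≥ 25 ✓; dept Product ✗ → not eligible.
Profit Sharing Plan — status full-time ✓; service 1791 days ≥ 30 days ✓; site Dayton ✗ (not Pune) → not eligible.
Supplemental Life Insurance — service 1791 days ≥ 12 months (≈360 days) ✓; rating 1 < 2 ✗ → not eligible.
Education Assistance — status full-time ✗ (requires part-time, seasonal, or temporary) → not eligible.
Long-Term Disability — status full-time ✓ (not excluded); service 1791 days ≥ 3 years (≈1095 days) ✓; grade Band 5 ≥ Band 4 ✓; rating 1 < 3 ✗ → not eligible.

None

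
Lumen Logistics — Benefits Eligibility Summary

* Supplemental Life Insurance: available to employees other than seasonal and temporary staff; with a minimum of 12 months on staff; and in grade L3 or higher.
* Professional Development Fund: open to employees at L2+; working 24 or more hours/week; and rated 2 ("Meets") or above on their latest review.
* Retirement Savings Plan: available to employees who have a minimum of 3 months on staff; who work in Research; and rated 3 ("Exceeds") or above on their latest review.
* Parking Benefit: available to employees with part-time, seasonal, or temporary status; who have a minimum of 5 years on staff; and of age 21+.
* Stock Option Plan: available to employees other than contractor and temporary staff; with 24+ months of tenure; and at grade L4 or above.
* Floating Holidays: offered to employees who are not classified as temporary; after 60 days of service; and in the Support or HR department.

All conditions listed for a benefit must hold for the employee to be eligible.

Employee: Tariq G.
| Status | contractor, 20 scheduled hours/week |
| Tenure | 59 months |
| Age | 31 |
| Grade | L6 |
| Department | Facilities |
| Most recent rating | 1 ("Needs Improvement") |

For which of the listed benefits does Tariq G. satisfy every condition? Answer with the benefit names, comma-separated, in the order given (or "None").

Supplemental Life Insurance — status contractor ✓ (not excluded); service 59 months ≥ 12 months ✓; grade L6 ≥ L3 ✓ → eligible.
Professional Development Fund — grade L6 ≥ L2 ✓; 20 hrs/wk < 24 ✗ → not eligible.
Retirement Savings Plan — service 59 months ≥ 3 months ✓; dept Facilities ✗ → not eligible.
Parking Benefit — status contractor ✗ (requires part-time, seasonal, or temporary) → not eligible.
Stock Option Plan — status contractor ✗ (excluded) → not eligible.
Floating Holidays — status contractor ✓ (not excluded); service 59 months ≥ 60 days ✓; dept Facilities ✗ → not eligible.

Supplemental Life Insurance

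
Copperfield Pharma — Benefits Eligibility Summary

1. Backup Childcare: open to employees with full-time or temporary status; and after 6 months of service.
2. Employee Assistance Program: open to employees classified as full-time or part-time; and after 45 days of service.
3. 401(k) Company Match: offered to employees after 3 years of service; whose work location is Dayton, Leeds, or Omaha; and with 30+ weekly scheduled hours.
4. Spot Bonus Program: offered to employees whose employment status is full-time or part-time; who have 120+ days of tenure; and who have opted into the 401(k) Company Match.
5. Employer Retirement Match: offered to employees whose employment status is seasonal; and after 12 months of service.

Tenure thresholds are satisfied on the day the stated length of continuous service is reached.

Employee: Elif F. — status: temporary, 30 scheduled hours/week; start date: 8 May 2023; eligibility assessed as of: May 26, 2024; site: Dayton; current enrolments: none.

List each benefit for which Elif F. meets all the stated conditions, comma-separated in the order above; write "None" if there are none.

Backup Childcare

Service from 8 May 2023 to May 26, 2024: 384 days.
Backup Childcare — status temporary ✓; service 384 days ≥ 6 months (≈180 days) ✓ → eligible.
Employee Assistance Program — status temporary ✗ (requires full-time or part-time) → not eligible.
401(k) Company Match — service 384 days < 3 years (≈1095 days) ✗ → not eligible.
Spot Bonus Program — status temporary ✗ (requires full-time or part-time) → not eligible.
Employer Retirement Match — status temporary ✗ (requires seasonal) → not eligible.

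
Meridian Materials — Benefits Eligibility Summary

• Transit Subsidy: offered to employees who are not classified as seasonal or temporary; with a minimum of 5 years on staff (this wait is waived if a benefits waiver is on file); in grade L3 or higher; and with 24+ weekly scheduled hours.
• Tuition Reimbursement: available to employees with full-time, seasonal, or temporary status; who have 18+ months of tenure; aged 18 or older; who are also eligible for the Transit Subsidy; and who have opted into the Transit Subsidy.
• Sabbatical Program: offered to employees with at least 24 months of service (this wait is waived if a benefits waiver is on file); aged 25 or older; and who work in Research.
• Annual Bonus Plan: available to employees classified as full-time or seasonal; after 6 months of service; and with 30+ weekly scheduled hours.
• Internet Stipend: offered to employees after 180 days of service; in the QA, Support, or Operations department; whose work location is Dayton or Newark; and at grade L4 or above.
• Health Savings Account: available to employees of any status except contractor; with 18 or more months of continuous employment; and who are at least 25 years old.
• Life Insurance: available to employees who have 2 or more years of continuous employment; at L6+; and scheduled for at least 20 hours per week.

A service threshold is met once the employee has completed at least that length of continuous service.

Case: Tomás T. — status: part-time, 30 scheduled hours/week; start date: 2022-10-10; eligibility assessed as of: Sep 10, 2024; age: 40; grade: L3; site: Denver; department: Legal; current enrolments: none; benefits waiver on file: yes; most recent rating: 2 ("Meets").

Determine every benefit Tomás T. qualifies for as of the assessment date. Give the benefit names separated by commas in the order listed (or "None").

Service from 2022-10-10 to Sep 10, 2024: 701 days.
Transit Subsidy — status part-time ✓ (not excluded); benefits waiver on file ✓; grade L3 ≥ L3 ✓; 30 hrs/wk ≥ 24 ✓ → eligible.
Tuition Reimbursement — status part-time ✗ (requires full-time, seasonal, or temporary) → not eligible.
Sabbatical Program — benefits waiver on file ✓; age 40 ≥ 25 ✓; dept Legal ✗ → not eligible.
Annual Bonus Plan — status part-time ✗ (requires full-time or seasonal) → not eligible.
Internet Stipend — service 701 days ≥ 180 days ✓; dept Legal ✗ → not eligible.
Health Savings Account — status part-time ✓ (not excluded); service 701 days ≥ 18 months (≈540 days) ✓; age 40 ≥ 25 ✓ → eligible.
Life Insurance — service 701 days < 2 years (≈730 days) ✗ → not eligible.

Transit Subsidy, Health Savings Account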